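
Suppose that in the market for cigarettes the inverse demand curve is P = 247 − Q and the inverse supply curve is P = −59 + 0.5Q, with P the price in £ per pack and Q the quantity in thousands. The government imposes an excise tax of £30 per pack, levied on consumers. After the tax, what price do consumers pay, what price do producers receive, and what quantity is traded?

Inverting to Q(P) form: Qd = 247 − P; Qs = 2P + 118.
Before the tax: set 247 − P = 2P + 118 → P* = £43, Q* = 204.
With the tax collected from consumers, demand (in seller-price terms) shifts: Qd = 247 − (P + 30).
Solving gives Q = 184 with consumers paying £63 and producers receiving £33 (the £30 wedge).
The less price-elastic side of the market bears the larger share of a per-unit tax.

Consumers pay £63; producers receive £33; quantity = 184.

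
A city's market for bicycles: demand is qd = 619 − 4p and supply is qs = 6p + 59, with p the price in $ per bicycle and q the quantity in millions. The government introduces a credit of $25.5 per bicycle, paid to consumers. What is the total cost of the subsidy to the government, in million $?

Before the subsidy: set 619 − 4p = 6p + 59 → p* = $56, q* = 395.
With a per-unit subsidy paid to consumers, each effectively pays p − 25.5, so demand becomes qd = 619 − 4(p − 25.5).
Solving gives q = 456.2 with consumers paying $40.7 and suppliers receiving $66.2 (the $25.5 wedge).
Outlay = t · Q = 25.5 · 456.2 = $11633.1.

Government outlay = $11633.1 million.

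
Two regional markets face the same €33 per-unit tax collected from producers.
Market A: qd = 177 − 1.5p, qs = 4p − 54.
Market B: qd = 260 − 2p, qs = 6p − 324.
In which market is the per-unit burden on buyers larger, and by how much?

Market A: pre-tax p* = €42, q* = 114; post-tax q = 78; per-unit burden on buyers = €24.
Market B: pre-tax p* = €73, q* = 114; post-tax q = 64.5; per-unit burden on buyers = €24.75.
Difference: €24 vs €24.75 → market B is larger by €0.75.

Market B, by €0.75.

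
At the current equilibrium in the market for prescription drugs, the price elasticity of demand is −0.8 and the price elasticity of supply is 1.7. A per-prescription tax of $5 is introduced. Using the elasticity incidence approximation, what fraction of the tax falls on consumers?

Consumers' share ≈ 0.68.

Incidence ratio: consumers' share ≈ εs / (εs + |εd|) = 1.7 / (1.7 + 0.8) = 0.68.
Supply is the more elastic side, so consumers bear the larger share.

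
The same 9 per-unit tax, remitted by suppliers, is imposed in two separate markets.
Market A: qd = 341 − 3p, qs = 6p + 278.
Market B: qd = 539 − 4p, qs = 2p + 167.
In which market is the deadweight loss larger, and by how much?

Market A: pre-tax p* = 7, q* = 320; post-tax q = 302; deadweight loss = 81.
Market B: pre-tax p* = 62, q* = 291; post-tax q = 279; deadweight loss = 54.
Difference: 81 vs 54 → market A is larger by 27.

Market A, by 27.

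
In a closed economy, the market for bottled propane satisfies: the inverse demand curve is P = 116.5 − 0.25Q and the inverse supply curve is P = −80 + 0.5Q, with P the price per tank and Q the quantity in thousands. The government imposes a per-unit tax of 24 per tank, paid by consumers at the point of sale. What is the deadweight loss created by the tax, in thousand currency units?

Inverting to Q(P) form: Qd = 466 − 4P; Qs = 2P + 160.
Without the tax, 466 − 4P = 2P + 160 gives 6P = 306, so P* = 51 and Q* = 262.
With the tax collected from consumers, demand (in seller-price terms) shifts: Qd = 466 − 4(P + 24).
New equilibrium: consumers pay 59, sellers receive 35, Q = 230. (Wedge: Pb − Ps = 24.)
Quantity falls by |ΔQ| = |262 − 230| = 32.
DWL = ½ · t · |ΔQ| = ½ · 24 · 32 = 384.

Deadweight loss = 384 thousand.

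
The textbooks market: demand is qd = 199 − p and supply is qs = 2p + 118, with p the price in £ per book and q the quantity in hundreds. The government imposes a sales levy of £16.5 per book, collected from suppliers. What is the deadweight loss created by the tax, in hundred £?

Deadweight loss = £90.75 hundred.

Without the tax, 199 − p = 2p + 118 gives 3p = 81, so p* = £27 and q* = 172.
With the tax collected from suppliers, supply shifts: qs = 2(p − 16.5) + 118.
New equilibrium: buyers pay £38, suppliers receive £21.5, q = 161. (Wedge: pb − ps = 16.5.)
Quantity falls by |ΔQ| = |172 − 161| = 11.
DWL = ½ · t · |ΔQ| = ½ · 16.5 · 11 = £90.75.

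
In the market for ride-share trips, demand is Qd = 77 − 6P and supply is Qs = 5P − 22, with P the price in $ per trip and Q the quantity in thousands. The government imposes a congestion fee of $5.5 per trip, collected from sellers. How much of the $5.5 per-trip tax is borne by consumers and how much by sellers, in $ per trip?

Consumers bear $2.5 per trip; sellers bear $3 per trip.

Before the tax: set 77 − 6P = 5P − 22 → P* = $9, Q* = 23.
With the tax collected from sellers, supply shifts: Qs = 5(P − 5.5) − 22.
New equilibrium: consumers pay $11.5, sellers receive $6, Q = 8. (Wedge: Pb − Ps = 5.5.)
Burden on consumers: $2.5; on sellers: $3. (They sum to $5.5.)
The less price-elastic side of the market bears the larger share of a per-unit tax.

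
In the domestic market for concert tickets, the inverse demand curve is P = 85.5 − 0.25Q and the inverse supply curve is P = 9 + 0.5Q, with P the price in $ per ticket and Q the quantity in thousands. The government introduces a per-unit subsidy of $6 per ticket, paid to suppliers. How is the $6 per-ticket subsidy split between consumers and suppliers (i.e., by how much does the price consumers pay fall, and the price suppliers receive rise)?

Rewrite in direct form: Qd = 342 − 4P and Qs = 2P − 18.
Before the subsidy: set 342 − 4P = 2P − 18 → P* = $60, Q* = 102.
With a per-unit subsidy paid to suppliers, each receives P + 6 per unit sold, so supply becomes Qs = 2(P + 6) − 18.
New equilibrium: consumers pay $58, suppliers receive $64, Q = 110. (Wedge: Pb − Ps = −6.)
Gain to consumers: $2; to suppliers: $4. (They sum to $6.)

Consumers gain $2 per ticket; suppliers gain $4 per ticket.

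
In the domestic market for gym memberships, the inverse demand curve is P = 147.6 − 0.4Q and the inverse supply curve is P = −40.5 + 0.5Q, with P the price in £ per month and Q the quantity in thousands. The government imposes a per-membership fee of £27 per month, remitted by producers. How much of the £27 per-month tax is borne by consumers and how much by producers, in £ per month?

Consumers bear £12 per month; producers bear £15 per month.

Inverting to Q(P) form: Qd = 369 − 2.5P; Qs = 2P + 81.
Without the tax, 369 − 2.5P = 2P + 81 gives 4.5P = 288, so P* = £64 and Q* = 209.
With the tax collected from producers, supply shifts: Qs = 2(P − 27) + 81.
New equilibrium: consumers pay £76, producers receive £49, Q = 179. (Wedge: Pb − Ps = 27.)
Burden on consumers: £12; on producers: £15. (They sum to £27.)
The less price-elastic side of the market bears the larger share of a per-unit tax.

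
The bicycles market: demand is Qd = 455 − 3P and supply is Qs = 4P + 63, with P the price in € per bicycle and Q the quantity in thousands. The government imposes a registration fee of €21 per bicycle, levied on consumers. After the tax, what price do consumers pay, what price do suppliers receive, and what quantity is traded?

Before the tax: set 455 − 3P = 4P + 63 → P* = €56, Q* = 287.
With the tax collected from consumers, demand (in seller-price terms) shifts: Qd = 455 − 3(P + 21).
Solving gives Q = 251 with consumers paying €68 and suppliers receiving €47 (the €21 wedge).

Consumers pay €68; suppliers receive €47; quantity = 251.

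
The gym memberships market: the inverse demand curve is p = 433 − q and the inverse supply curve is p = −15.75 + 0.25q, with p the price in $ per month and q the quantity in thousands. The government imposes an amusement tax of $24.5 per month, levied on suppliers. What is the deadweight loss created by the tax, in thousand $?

Rewrite in direct form: qd = 433 − p and qs = 4p + 63.
Without the tax, 433 − p = 4p + 63 gives 5p = 370, so p* = $74 and q* = 359.
With the tax collected from suppliers, supply shifts: qs = 4(p − 24.5) + 63.
New equilibrium: consumers pay $93.6, suppliers receive $69.1, q = 339.4. (Wedge: pb − ps = 24.5.)
Quantity falls by |ΔQ| = |359 − 339.4| = 19.6.
DWL = ½ · t · |ΔQ| = ½ · 24.5 · 19.6 = $240.1.

Deadweight loss = $240.1 thousand.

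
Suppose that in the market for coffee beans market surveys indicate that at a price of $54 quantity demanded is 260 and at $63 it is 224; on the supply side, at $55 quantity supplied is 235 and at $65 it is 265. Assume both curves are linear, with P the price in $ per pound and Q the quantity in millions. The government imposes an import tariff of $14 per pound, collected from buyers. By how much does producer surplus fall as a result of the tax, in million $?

Demand slope: (224 − 260)/(63 − 54) = -4, so Qd = 476 − 4P.
Supply slope: (265 − 235)/(65 − 55) = 3, so Qs = 3P + 70.
Without the tax, 476 − 4P = 3P + 70 gives 7P = 406, so P* = $58 and Q* = 244.
With the tax collected from buyers, demand (in seller-price terms) shifts: Qd = 476 − 4(P + 14).
Solving gives Q = 220 with buyers paying $64 and sellers receiving $50 (the $14 wedge).
ΔPS is the trapezoid between Q = 220 and Q = 244 of height $8: ½ · (244 + 220) · 8 = $1856.

Producer surplus falls by $1856 million.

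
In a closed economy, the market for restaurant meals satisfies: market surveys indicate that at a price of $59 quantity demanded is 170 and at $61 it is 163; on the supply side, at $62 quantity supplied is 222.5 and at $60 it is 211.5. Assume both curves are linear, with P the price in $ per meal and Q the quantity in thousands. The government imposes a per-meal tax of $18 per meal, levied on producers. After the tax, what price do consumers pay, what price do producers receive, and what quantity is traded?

Demand slope: (163 − 170)/(61 − 59) = -3.5, so Qd = 376.5 − 3.5P.
Supply slope: (211.5 − 222.5)/(60 − 62) = 5.5, so Qs = 5.5P − 118.5.
Without the tax, 376.5 − 3.5P = 5.5P − 118.5 gives 9P = 495, so P* = $55 and Q* = 184.
With the tax collected from producers, supply shifts: Qs = 5.5(P − 18) − 118.5.
Solving gives Q = 145.5 with consumers paying $66 and producers receiving $48 (the $18 wedge).
The less price-elastic side of the market bears the larger share of a per-unit tax.

Consumers pay $66; producers receive $48; quantity = 145.5.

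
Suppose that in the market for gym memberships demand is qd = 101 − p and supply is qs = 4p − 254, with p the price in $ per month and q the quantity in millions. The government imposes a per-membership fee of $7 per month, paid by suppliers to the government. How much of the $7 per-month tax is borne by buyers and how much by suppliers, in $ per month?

Buyers bear $5.6 per month; suppliers bear $1.4 per month.

Before the tax: set 101 − p = 4p − 254 → p* = $71, q* = 30.
With the tax collected from suppliers, supply shifts: qs = 4(p − 7) − 254.
New equilibrium: buyers pay $76.6, suppliers receive $69.6, q = 24.4. (Wedge: pb − ps = 7.)
Burden on buyers: $5.6; on suppliers: $1.4. (They sum to $7.)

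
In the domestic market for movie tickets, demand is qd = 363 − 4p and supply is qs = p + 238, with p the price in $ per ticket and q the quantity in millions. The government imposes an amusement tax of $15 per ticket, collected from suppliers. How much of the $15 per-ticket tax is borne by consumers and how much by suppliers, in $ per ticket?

Without the tax, 363 − 4p = p + 238 gives 5p = 125, so p* = $25 and q* = 263.
With the tax collected from suppliers, supply shifts: qs = (p − 15) + 238.
Solving gives q = 251 with consumers paying $28 and suppliers receiving $13 (the $15 wedge).
Burden on consumers: $3; on suppliers: $12. (They sum to $15.)
The less price-elastic side of the market bears the larger share of a per-unit tax.

Consumers bear $3 per ticket; suppliers bear $12 per ticket.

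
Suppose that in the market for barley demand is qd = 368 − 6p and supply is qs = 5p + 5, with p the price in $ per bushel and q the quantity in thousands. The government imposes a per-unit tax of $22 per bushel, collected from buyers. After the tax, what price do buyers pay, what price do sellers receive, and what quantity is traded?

Buyers pay $43; sellers receive $21; quantity = 110.

Without the tax, 368 − 6p = 5p + 5 gives 11p = 363, so p* = $33 and q* = 170.
With the tax collected from buyers, demand (in seller-price terms) shifts: qd = 368 − 6(p + 22).
New equilibrium: buyers pay $43, sellers receive $21, q = 110. (Wedge: pb − ps = 22.)
The less price-elastic side of the market bears the larger share of a per-unit tax.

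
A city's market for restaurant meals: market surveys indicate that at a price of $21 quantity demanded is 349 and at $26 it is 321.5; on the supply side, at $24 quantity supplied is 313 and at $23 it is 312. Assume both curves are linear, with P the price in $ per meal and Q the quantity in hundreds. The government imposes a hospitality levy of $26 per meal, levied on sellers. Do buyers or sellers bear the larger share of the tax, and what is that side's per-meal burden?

Demand slope: (321.5 − 349)/(26 − 21) = -5.5, so Qd = 464.5 − 5.5P.
Supply slope: (312 − 313)/(23 − 24) = 1, so Qs = P + 289.
Without the tax, 464.5 − 5.5P = P + 289 gives 6.5P = 175.5, so P* = $27 and Q* = 316.
With the tax collected from sellers, supply shifts: Qs = (P − 26) + 289.
Solving gives Q = 294 with buyers paying $31 and sellers receiving $5 (the $26 wedge).
Per-meal burden: buyers $4, sellers $22.
Sellers take the larger share because supply is less price-elastic here (demand slope 5.5 vs supply slope 1).

Sellers bear the larger share: $22 per meal.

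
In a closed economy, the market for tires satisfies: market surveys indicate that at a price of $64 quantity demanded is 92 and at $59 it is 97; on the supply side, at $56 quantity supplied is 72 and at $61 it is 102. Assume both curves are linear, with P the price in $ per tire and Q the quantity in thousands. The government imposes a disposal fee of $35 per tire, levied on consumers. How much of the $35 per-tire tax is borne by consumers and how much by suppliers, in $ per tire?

Consumers bear $30 per tire; suppliers bear $5 per tire.

Demand slope: (97 − 92)/(59 − 64) = -1, so Qd = 156 − P.
Supply slope: (102 − 72)/(61 − 56) = 6, so Qs = 6P − 264.
Before the tax: set 156 − P = 6P − 264 → P* = $60, Q* = 96.
With the tax collected from consumers, demand (in seller-price terms) shifts: Qd = 156 − (P + 35).
New equilibrium: consumers pay $90, suppliers receive $55, Q = 66. (Wedge: Pb − Ps = 35.)
Burden on consumers: $30; on suppliers: $5. (They sum to $35.)
The less price-elastic side of the market bears the larger share of a per-unit tax.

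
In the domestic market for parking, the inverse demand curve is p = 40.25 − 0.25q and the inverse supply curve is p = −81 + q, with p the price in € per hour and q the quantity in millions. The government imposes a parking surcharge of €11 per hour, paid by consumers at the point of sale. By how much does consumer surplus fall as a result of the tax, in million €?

Consumer surplus falls by €203.72 million.

Rewrite in direct form: qd = 161 − 4p and qs = p + 81.
Before the tax: set 161 − 4p = p + 81 → p* = €16, q* = 97.
With the tax collected from consumers, demand (in seller-price terms) shifts: qd = 161 − 4(p + 11).
New equilibrium: consumers pay €18.2, sellers receive €7.2, q = 88.2. (Wedge: pb − ps = 11.)
ΔCS is the trapezoid between Q = 88.2 and Q = 97 of height €2.2: ½ · (97 + 88.2) · 2.2 = €203.72.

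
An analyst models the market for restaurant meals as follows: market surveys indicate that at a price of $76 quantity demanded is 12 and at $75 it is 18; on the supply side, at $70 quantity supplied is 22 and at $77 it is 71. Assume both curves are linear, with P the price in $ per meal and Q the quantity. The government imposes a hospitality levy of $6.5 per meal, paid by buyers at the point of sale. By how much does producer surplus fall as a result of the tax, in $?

Demand slope: (18 − 12)/(75 − 76) = -6, so Qd = 468 − 6P.
Supply slope: (71 − 22)/(77 − 70) = 7, so Qs = 7P − 468.
Before the tax: set 468 − 6P = 7P − 468 → P* = $72, Q* = 36.
With the tax collected from buyers, demand (in seller-price terms) shifts: Qd = 468 − 6(P + 6.5).
Solving gives Q = 15 with buyers paying $75.5 and sellers receiving $69 (the $6.5 wedge).
ΔPS is the trapezoid between Q = 15 and Q = 36 of height $3: ½ · (36 + 15) · 3 = $76.5.

Producer surplus falls by $76.5.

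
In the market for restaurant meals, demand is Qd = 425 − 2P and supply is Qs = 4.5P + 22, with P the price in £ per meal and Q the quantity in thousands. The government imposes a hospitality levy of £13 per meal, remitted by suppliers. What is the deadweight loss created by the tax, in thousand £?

Before the tax: set 425 − 2P = 4.5P + 22 → P* = £62, Q* = 301.
With the tax collected from suppliers, supply shifts: Qs = 4.5(P − 13) + 22.
Solving gives Q = 283 with buyers paying £71 and suppliers receiving £58 (the £13 wedge).
Quantity falls by |ΔQ| = |301 − 283| = 18.
DWL = ½ · t · |ΔQ| = ½ · 13 · 18 = £117.

Deadweight loss = £117 thousand.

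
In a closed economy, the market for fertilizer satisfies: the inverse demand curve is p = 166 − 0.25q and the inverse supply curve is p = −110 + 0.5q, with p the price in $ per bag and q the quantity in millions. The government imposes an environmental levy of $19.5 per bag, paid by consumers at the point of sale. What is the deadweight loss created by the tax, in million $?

Rewrite in direct form: qd = 664 − 4p and qs = 2p + 220.
Without the tax, 664 − 4p = 2p + 220 gives 6p = 444, so p* = $74 and q* = 368.
With the tax collected from consumers, demand (in seller-price terms) shifts: qd = 664 − 4(p + 19.5).
New equilibrium: consumers pay $80.5, suppliers receive $61, q = 342. (Wedge: pb − ps = 19.5.)
Quantity falls by |ΔQ| = |368 − 342| = 26.
DWL = ½ · t · |ΔQ| = ½ · 19.5 · 26 = $253.5.

Deadweight loss = $253.5 million.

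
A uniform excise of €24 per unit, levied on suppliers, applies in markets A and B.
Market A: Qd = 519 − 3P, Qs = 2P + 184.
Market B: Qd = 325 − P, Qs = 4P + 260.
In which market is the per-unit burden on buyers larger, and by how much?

Market B, by €9.6.

Market A: pre-tax P* = €67, Q* = 318; post-tax Q = 289.2; per-unit burden on buyers = €9.6.
Market B: pre-tax P* = €13, Q* = 312; post-tax Q = 292.8; per-unit burden on buyers = €19.2.
Difference: €9.6 vs €19.2 → market B is larger by €9.6.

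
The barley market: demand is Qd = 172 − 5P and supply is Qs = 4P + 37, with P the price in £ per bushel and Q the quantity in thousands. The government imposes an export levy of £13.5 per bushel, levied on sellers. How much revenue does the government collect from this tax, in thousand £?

Without the tax, 172 − 5P = 4P + 37 gives 9P = 135, so P* = £15 and Q* = 97.
With the tax collected from sellers, supply shifts: Qs = 4(P − 13.5) + 37.
Solving gives Q = 67 with buyers paying £21 and sellers receiving £7.5 (the £13.5 wedge).
Revenue = t · Q = 13.5 · 67 = £904.5.

Tax revenue = £904.5 thousand.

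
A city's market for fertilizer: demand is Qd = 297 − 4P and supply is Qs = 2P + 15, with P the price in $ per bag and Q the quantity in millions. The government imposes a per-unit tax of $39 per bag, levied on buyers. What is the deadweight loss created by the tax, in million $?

Deadweight loss = $1014 million.

Without the tax, 297 − 4P = 2P + 15 gives 6P = 282, so P* = $47 and Q* = 109.
With the tax collected from buyers, demand (in seller-price terms) shifts: Qd = 297 − 4(P + 39).
Solving gives Q = 57 with buyers paying $60 and suppliers receiving $21 (the $39 wedge).
Quantity falls by |ΔQ| = |109 − 57| = 52.
DWL = ½ · t · |ΔQ| = ½ · 39 · 52 = $1014.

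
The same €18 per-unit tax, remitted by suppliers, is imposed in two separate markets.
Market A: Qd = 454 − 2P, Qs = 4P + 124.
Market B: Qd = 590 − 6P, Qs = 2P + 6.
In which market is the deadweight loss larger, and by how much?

Market B, by €27.

Market A: pre-tax P* = €55, Q* = 344; post-tax Q = 320; deadweight loss = €216.
Market B: pre-tax P* = €73, Q* = 152; post-tax Q = 125; deadweight loss = €243.
Difference: €216 vs €243 → market B is larger by €27.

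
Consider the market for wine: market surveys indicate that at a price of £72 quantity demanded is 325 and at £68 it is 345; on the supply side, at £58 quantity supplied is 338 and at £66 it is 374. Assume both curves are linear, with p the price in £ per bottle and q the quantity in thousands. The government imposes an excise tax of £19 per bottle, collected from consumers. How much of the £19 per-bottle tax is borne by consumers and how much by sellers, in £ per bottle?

Consumers bear £9 per bottle; sellers bear £10 per bottle.

Demand slope: (345 − 325)/(68 − 72) = -5, so qd = 685 − 5p.
Supply slope: (374 − 338)/(66 − 58) = 4.5, so qs = 4.5p + 77.
Without the tax, 685 − 5p = 4.5p + 77 gives 9.5p = 608, so p* = £64 and q* = 365.
With the tax collected from consumers, demand (in seller-price terms) shifts: qd = 685 − 5(p + 19).
Solving gives q = 320 with consumers paying £73 and sellers receiving £54 (the £19 wedge).
Burden on consumers: £9; on sellers: £10. (They sum to £19.)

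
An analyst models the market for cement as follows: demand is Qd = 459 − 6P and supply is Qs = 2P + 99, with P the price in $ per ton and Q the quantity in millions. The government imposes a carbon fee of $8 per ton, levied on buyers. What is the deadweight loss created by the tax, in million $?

Deadweight loss = $48 million.

Before the tax: set 459 − 6P = 2P + 99 → P* = $45, Q* = 189.
With the tax collected from buyers, demand (in seller-price terms) shifts: Qd = 459 − 6(P + 8).
Solving gives Q = 177 with buyers paying $47 and sellers receiving $39 (the $8 wedge).
Quantity falls by |ΔQ| = |189 − 177| = 12.
DWL = ½ · t · |ΔQ| = ½ · 8 · 12 = $48.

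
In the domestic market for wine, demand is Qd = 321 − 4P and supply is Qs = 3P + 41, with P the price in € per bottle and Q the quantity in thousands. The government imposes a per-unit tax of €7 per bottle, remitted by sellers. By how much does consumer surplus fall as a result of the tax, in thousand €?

Before the tax: set 321 − 4P = 3P + 41 → P* = €40, Q* = 161.
With the tax collected from sellers, supply shifts: Qs = 3(P − 7) + 41.
Solving gives Q = 149 with consumers paying €43 and sellers receiving €36 (the €7 wedge).
ΔCS is the trapezoid between Q = 149 and Q = 161 of height €3: ½ · (161 + 149) · 3 = €465.

Consumer surplus falls by €465 thousand.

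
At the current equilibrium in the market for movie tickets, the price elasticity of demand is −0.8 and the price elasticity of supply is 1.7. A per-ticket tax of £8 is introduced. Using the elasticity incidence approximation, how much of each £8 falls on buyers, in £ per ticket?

Incidence ratio: buyers' share ≈ εs / (εs + |εd|) = 1.7 / (1.7 + 0.8) = 0.68.
So buyers bear ≈ 0.68 × £8 = £5.44; sellers bear £2.56.

Buyers bear ≈ £5.44 per ticket.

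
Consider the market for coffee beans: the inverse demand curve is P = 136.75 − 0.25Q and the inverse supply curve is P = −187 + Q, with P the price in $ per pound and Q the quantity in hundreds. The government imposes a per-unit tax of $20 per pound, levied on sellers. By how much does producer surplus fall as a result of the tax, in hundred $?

Inverting to Q(P) form: Qd = 547 − 4P; Qs = P + 187.
Before the tax: set 547 − 4P = P + 187 → P* = $72, Q* = 259.
With the tax collected from sellers, supply shifts: Qs = (P − 20) + 187.
New equilibrium: buyers pay $76, sellers receive $56, Q = 243. (Wedge: Pb − Ps = 20.)
ΔPS is the trapezoid between Q = 243 and Q = 259 of height $16: ½ · (259 + 243) · 16 = $4016.

Producer surplus falls by $4016 hundred.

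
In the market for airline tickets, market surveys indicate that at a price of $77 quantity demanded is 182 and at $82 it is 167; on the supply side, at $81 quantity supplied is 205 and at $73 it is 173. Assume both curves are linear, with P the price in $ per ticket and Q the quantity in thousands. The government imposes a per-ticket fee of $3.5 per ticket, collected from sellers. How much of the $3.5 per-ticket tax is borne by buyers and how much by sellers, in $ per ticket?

Buyers bear $2 per ticket; sellers bear $1.5 per ticket.

Demand slope: (167 − 182)/(82 − 77) = -3, so Qd = 413 − 3P.
Supply slope: (173 − 205)/(73 − 81) = 4, so Qs = 4P − 119.
Without the tax, 413 − 3P = 4P − 119 gives 7P = 532, so P* = $76 and Q* = 185.
With the tax collected from sellers, supply shifts: Qs = 4(P − 3.5) − 119.
Solving gives Q = 179 with buyers paying $78 and sellers receiving $74.5 (the $3.5 wedge).
Burden on buyers: $2; on sellers: $1.5. (They sum to $3.5.)
The less price-elastic side of the market bears the larger share of a per-unit tax.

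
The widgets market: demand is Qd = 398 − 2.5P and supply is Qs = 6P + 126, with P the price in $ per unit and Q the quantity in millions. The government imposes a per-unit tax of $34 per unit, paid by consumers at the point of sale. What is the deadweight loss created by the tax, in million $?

Without the tax, 398 − 2.5P = 6P + 126 gives 8.5P = 272, so P* = $32 and Q* = 318.
With the tax collected from consumers, demand (in seller-price terms) shifts: Qd = 398 − 2.5(P + 34).
Solving gives Q = 258 with consumers paying $56 and sellers receiving $22 (the $34 wedge).
Quantity falls by |ΔQ| = |318 − 258| = 60.
DWL = ½ · t · |ΔQ| = ½ · 34 · 60 = $1020.

Deadweight loss = $1020 million.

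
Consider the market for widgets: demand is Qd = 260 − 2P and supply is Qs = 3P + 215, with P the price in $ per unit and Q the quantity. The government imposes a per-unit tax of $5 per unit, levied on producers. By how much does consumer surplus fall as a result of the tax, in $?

Consumer surplus falls by $717.

Before the tax: set 260 − 2P = 3P + 215 → P* = $9, Q* = 242.
With the tax collected from producers, supply shifts: Qs = 3(P − 5) + 215.
New equilibrium: consumers pay $12, producers receive $7, Q = 236. (Wedge: Pb − Ps = 5.)
ΔCS is the trapezoid between Q = 236 and Q = 242 of height $3: ½ · (242 + 236) · 3 = $717.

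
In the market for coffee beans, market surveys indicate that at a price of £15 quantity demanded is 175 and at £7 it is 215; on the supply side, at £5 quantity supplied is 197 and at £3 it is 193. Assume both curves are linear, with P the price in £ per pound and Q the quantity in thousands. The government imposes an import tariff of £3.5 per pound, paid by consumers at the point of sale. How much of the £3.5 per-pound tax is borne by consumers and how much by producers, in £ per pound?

Consumers bear £1 per pound; producers bear £2.5 per pound.

Demand slope: (215 − 175)/(7 − 15) = -5, so Qd = 250 − 5P.
Supply slope: (193 − 197)/(3 − 5) = 2, so Qs = 2P + 187.
Before the tax: set 250 − 5P = 2P + 187 → P* = £9, Q* = 205.
With the tax collected from consumers, demand (in seller-price terms) shifts: Qd = 250 − 5(P + 3.5).
Solving gives Q = 200 with consumers paying £10 and producers receiving £6.5 (the £3.5 wedge).
Burden on consumers: £1; on producers: £2.5. (They sum to £3.5.)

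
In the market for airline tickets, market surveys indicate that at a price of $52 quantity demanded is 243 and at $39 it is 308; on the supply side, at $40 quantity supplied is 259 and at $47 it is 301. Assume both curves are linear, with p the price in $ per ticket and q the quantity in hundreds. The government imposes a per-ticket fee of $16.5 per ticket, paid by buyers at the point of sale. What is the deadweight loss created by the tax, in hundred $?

Deadweight loss = $371.25 hundred.

Demand slope: (308 − 243)/(39 − 52) = -5, so qd = 503 − 5p.
Supply slope: (301 − 259)/(47 − 40) = 6, so qs = 6p + 19.
Without the tax, 503 − 5p = 6p + 19 gives 11p = 484, so p* = $44 and q* = 283.
With the tax collected from buyers, demand (in seller-price terms) shifts: qd = 503 − 5(p + 16.5).
Solving gives q = 238 with buyers paying $53 and producers receiving $36.5 (the $16.5 wedge).
Quantity falls by |ΔQ| = |283 − 238| = 45.
DWL = ½ · t · |ΔQ| = ½ · 16.5 · 45 = $371.25.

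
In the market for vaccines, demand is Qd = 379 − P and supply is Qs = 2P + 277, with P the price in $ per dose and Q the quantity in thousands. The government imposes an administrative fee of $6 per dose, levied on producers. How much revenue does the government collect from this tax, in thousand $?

Without the tax, 379 − P = 2P + 277 gives 3P = 102, so P* = $34 and Q* = 345.
With the tax collected from producers, supply shifts: Qs = 2(P − 6) + 277.
Solving gives Q = 341 with buyers paying $38 and producers receiving $32 (the $6 wedge).
Revenue = t · Q = 6 · 341 = $2046.

Tax revenue = $2046 thousand.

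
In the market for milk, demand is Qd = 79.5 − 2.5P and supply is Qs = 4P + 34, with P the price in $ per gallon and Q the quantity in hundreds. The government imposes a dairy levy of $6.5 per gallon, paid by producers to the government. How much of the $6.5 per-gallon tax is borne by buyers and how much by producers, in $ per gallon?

Buyers bear $4 per gallon; producers bear $2.5 per gallon.

Before the tax: set 79.5 − 2.5P = 4P + 34 → P* = $7, Q* = 62.
With the tax collected from producers, supply shifts: Qs = 4(P − 6.5) + 34.
Solving gives Q = 52 with buyers paying $11 and producers receiving $4.5 (the $6.5 wedge).
Burden on buyers: $4; on producers: $2.5. (They sum to $6.5.)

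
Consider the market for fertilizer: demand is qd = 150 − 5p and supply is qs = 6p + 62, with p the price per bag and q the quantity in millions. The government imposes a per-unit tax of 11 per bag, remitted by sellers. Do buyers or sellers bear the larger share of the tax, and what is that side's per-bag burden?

Before the tax: set 150 − 5p = 6p + 62 → p* = 8, q* = 110.
With the tax collected from sellers, supply shifts: qs = 6(p − 11) + 62.
New equilibrium: buyers pay 14, sellers receive 3, q = 80. (Wedge: pb − ps = 11.)
Per-bag burden: buyers 6, sellers 5.
Buyers take the larger share because demand is less price-elastic here (demand slope 5 vs supply slope 6).
The less price-elastic side of the market bears the larger share of a per-unit tax.

Buyers bear the larger share: 6 per bag.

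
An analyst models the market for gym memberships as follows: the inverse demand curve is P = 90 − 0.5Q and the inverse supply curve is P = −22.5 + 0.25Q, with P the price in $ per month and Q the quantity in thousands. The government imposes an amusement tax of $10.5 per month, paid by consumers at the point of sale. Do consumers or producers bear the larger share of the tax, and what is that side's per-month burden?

Consumers bear the larger share: $7 per month.

Inverting to Q(P) form: Qd = 180 − 2P; Qs = 4P + 90.
Without the tax, 180 − 2P = 4P + 90 gives 6P = 90, so P* = $15 and Q* = 150.
With the tax collected from consumers, demand (in seller-price terms) shifts: Qd = 180 − 2(P + 10.5).
Solving gives Q = 136 with consumers paying $22 and producers receiving $11.5 (the $10.5 wedge).
Per-month burden: consumers $7, producers $3.5.
Consumers take the larger share because demand is less price-elastic here (demand slope 2 vs supply slope 4).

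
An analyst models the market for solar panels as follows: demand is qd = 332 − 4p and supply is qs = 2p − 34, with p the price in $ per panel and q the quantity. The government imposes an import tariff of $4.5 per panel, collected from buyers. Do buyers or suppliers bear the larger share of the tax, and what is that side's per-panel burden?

Without the tax, 332 − 4p = 2p − 34 gives 6p = 366, so p* = $61 and q* = 88.
With the tax collected from buyers, demand (in seller-price terms) shifts: qd = 332 − 4(p + 4.5).
Solving gives q = 82 with buyers paying $62.5 and suppliers receiving $58 (the $4.5 wedge).
Per-panel burden: buyers $1.5, suppliers $3.
Suppliers take the larger share because supply is less price-elastic here (demand slope 4 vs supply slope 2).
The less price-elastic side of the market bears the larger share of a per-unit tax.

Suppliers bear the larger share: $3 per panel.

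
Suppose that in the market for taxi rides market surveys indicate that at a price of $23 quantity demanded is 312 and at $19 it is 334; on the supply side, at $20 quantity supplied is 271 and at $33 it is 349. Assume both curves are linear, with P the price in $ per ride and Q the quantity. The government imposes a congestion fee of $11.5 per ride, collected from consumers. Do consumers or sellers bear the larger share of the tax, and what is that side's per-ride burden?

Demand slope: (334 − 312)/(19 − 23) = -5.5, so Qd = 438.5 − 5.5P.
Supply slope: (349 − 271)/(33 − 20) = 6, so Qs = 6P + 151.
Without the tax, 438.5 − 5.5P = 6P + 151 gives 11.5P = 287.5, so P* = $25 and Q* = 301.
With the tax collected from consumers, demand (in seller-price terms) shifts: Qd = 438.5 − 5.5(P + 11.5).
New equilibrium: consumers pay $31, sellers receive $19.5, Q = 268. (Wedge: Pb − Ps = 11.5.)
Per-ride burden: consumers $6, sellers $5.5.
Consumers take the larger share because demand is less price-elastic here (demand slope 5.5 vs supply slope 6).
The less price-elastic side of the market bears the larger share of a per-unit tax.

Consumers bear the larger share: $6 per ride.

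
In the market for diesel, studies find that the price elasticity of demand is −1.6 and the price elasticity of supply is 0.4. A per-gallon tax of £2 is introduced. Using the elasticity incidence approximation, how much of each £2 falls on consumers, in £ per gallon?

Incidence ratio: consumers' share ≈ εs / (εs + |εd|) = 0.4 / (0.4 + 1.6) = 0.2.
So consumers bear ≈ 0.2 × £2 = £0.4; sellers bear £1.6.

Consumers bear ≈ £0.4 per gallon.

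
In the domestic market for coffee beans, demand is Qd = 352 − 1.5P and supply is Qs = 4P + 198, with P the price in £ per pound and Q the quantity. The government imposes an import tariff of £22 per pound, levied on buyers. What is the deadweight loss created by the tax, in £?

Deadweight loss = £264.

Without the tax, 352 − 1.5P = 4P + 198 gives 5.5P = 154, so P* = £28 and Q* = 310.
With the tax collected from buyers, demand (in seller-price terms) shifts: Qd = 352 − 1.5(P + 22).
New equilibrium: buyers pay £44, sellers receive £22, Q = 286. (Wedge: Pb − Ps = 22.)
Quantity falls by |ΔQ| = |310 − 286| = 24.
DWL = ½ · t · |ΔQ| = ½ · 22 · 24 = £264.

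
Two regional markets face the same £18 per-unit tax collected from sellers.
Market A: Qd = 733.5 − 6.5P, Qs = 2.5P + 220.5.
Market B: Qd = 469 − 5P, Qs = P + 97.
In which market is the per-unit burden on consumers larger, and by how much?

Market A: pre-tax P* = £57, Q* = 363; post-tax Q = 330.5; per-unit burden on consumers = £5.
Market B: pre-tax P* = £62, Q* = 159; post-tax Q = 144; per-unit burden on consumers = £3.
Difference: £5 vs £3 → market A is larger by £2.

Market A, by £2.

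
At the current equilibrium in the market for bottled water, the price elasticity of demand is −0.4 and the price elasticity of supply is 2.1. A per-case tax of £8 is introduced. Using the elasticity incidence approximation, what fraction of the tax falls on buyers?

Incidence ratio: buyers' share ≈ εs / (εs + |εd|) = 2.1 / (2.1 + 0.4) = 0.84.
Supply is the more elastic side, so buyers bear the larger share.

Buyers' share ≈ 0.84.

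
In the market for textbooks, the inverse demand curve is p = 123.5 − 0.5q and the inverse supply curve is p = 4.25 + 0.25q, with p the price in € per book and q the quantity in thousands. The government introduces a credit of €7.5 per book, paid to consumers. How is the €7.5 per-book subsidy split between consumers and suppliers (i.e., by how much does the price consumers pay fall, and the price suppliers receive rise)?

Inverting to q(p) form: qd = 247 − 2p; qs = 4p − 17.
Before the subsidy: set 247 − 2p = 4p − 17 → p* = €44, q* = 159.
With a per-unit subsidy paid to consumers, each effectively pays p − 7.5, so demand becomes qd = 247 − 2(p − 7.5).
Solving gives q = 169 with consumers paying €39 and suppliers receiving €46.5 (the €7.5 wedge).
Gain to consumers: €5; to suppliers: €2.5. (They sum to €7.5.)

Consumers gain €5 per book; suppliers gain €2.5 per book.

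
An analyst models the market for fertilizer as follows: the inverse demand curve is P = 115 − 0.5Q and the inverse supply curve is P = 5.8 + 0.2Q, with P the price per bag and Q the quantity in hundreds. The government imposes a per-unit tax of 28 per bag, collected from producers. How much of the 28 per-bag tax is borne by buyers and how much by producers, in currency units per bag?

Inverting to Q(P) form: Qd = 230 − 2P; Qs = 5P − 29.
Without the tax, 230 − 2P = 5P − 29 gives 7P = 259, so P* = 37 and Q* = 156.
With the tax collected from producers, supply shifts: Qs = 5(P − 28) − 29.
New equilibrium: buyers pay 57, producers receive 29, Q = 116. (Wedge: Pb − Ps = 28.)
Burden on buyers: 20; on producers: 8. (They sum to 28.)

Buyers bear 20 per bag; producers bear 8 per bag.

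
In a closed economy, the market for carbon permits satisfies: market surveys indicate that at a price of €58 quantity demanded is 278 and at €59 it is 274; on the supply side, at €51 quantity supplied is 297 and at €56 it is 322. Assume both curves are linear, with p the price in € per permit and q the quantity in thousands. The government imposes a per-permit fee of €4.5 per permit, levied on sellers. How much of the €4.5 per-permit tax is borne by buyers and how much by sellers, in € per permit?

Buyers bear €2.5 per permit; sellers bear €2 per permit.

Demand slope: (274 − 278)/(59 − 58) = -4, so qd = 510 − 4p.
Supply slope: (322 − 297)/(56 − 51) = 5, so qs = 5p + 42.
Without the tax, 510 − 4p = 5p + 42 gives 9p = 468, so p* = €52 and q* = 302.
With the tax collected from sellers, supply shifts: qs = 5(p − 4.5) + 42.
Solving gives q = 292 with buyers paying €54.5 and sellers receiving €50 (the €4.5 wedge).
Burden on buyers: €2.5; on sellers: €2. (They sum to €4.5.)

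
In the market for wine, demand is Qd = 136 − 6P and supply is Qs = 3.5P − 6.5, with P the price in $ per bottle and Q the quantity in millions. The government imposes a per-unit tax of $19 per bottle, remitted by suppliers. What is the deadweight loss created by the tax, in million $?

Deadweight loss = $399 million.

Before the tax: set 136 − 6P = 3.5P − 6.5 → P* = $15, Q* = 46.
With the tax collected from suppliers, supply shifts: Qs = 3.5(P − 19) − 6.5.
New equilibrium: buyers pay $22, suppliers receive $3, Q = 4. (Wedge: Pb − Ps = 19.)
Quantity falls by |ΔQ| = |46 − 4| = 42.
DWL = ½ · t · |ΔQ| = ½ · 19 · 42 = $399.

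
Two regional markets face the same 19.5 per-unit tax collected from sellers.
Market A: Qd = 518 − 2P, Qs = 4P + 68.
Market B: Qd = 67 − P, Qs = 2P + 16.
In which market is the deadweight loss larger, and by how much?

Market A, by 126.75.

Market A: pre-tax P* = 75, Q* = 368; post-tax Q = 342; deadweight loss = 253.5.
Market B: pre-tax P* = 17, Q* = 50; post-tax Q = 37; deadweight loss = 126.75.
Difference: 253.5 vs 126.75 → market A is larger by 126.75.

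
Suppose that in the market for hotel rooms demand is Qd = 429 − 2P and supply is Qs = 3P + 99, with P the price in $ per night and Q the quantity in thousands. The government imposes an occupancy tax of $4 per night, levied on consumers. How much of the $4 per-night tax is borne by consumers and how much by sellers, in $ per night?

Consumers bear $2.4 per night; sellers bear $1.6 per night.

Without the tax, 429 − 2P = 3P + 99 gives 5P = 330, so P* = $66 and Q* = 297.
With the tax collected from consumers, demand (in seller-price terms) shifts: Qd = 429 − 2(P + 4).
New equilibrium: consumers pay $68.4, sellers receive $64.4, Q = 292.2. (Wedge: Pb − Ps = 4.)
Burden on consumers: $2.4; on sellers: $1.6. (They sum to $4.)
The less price-elastic side of the market bears the larger share of a per-unit tax.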